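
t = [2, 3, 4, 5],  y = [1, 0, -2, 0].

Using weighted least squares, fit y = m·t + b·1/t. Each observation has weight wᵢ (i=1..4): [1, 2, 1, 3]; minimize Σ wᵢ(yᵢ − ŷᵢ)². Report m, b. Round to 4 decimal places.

m = -0.1572, b = 1.6811

Setting ∂/∂m … = 0 gives: 113·m + 7·b = -6;  7·m + (2357/3600)·b = 0.
det = 113·(2357/3600) − 7² = 89941/3600.
m = ((-6)·(2357/3600) − 7·0)/(89941/3600) = -14142/89941; b = (113·0 − 7·(-6))/(89941/3600) = 151200/89941.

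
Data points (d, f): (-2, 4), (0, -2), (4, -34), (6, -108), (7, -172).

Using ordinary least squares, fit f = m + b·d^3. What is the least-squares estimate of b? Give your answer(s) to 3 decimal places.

b = -0.497

From the data, Σ1 = 5, Σd^3 = 615, Σd^3·d^3 = 168465.
Right-hand side: Σf = -312, Σd^3·f = -84532.
Normal equations: [[5, 615]; [615, 168465]]·[m, b]ᵀ = [-312, -84532]ᵀ.
Determinant 5·168465 − 615² = 464100.
m = ((-312)·168465 − 615·(-84532))/464100 = -1913/1547; b = (5·(-84532) − 615·(-312))/464100 = -11539/23205.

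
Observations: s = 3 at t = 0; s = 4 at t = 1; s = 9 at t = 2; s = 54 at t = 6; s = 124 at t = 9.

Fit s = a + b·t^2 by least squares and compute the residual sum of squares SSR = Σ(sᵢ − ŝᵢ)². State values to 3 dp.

SSR = 5.761

Compute the Gram sums: Σ1 = 5, Σt^2 = 122, Σt^2·t^2 = 7874.
Moment sums: Σs = 194, Σt^2·s = 12028.
Normal equations: [[5, 122]; [122, 7874]]·[a, b]ᵀ = [194, 12028]ᵀ.
Eliminating b: 7874·(row 1) − 122·(row 2) gives 24486·a = 7874·194 − 122·12028 = 60140, so a = 30070/12243.
Then b = (12028 − 122·(30070/12243))/7874 = 18236/12243.
Residuals: 6659/12243, 222/4081, 2391/4081, -25444/12243, 10946/12243; SSR = 70526/12243.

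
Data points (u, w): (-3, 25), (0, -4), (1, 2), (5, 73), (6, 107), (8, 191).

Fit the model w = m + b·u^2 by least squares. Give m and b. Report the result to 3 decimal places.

m = -2.410, b = 3.026

Setting ∂/∂m … = 0 gives: 6·m + 135·b = 394;  135·m + 6099·b = 18128.
(Σ1 = 6, Σu^2 = 135, Σu^2·u^2 = 6099, Σw = 394, Σu^2·w = 18128.)
Δ = 6·6099 − 135² = 18369.
m = (394·6099 − 135·18128)/18369 = -94/39; b = (6·18128 − 135·394)/18369 = 118/39.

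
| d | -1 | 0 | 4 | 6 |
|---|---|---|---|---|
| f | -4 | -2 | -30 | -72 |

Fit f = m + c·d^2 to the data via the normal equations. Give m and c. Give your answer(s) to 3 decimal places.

m = -1.380, c = -1.934

With design matrix M, MᵀM = [[4, 53]; [53, 1553]] and Mᵀf = [-108, -3076]ᵀ.
Determinant 4·1553 − 53² = 3403.
m = ((-108)·1553 − 53·(-3076))/3403 = -4696/3403; c = (4·(-3076) − 53·(-108))/3403 = -6580/3403.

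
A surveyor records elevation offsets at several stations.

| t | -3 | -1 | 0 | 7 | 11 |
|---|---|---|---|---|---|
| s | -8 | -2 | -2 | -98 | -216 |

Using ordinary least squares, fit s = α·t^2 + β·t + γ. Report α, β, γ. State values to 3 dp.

Compute the Gram sums: Σt^2·t^2 = 17124, Σt^2·t = 1646, Σt^2 = 180, Σt·t = 180, Σt = 14, Σ1 = 5.
Moment sums: Σt^2·s = -31012, Σt·s = -3036, Σs = -326.
Inverting the 3×3 Gram matrix, [α, β, γ]ᵀ = [-361708/243139, -732686/243139, -779654/243139]ᵀ.

α = -1.488, β = -3.013, γ = -3.207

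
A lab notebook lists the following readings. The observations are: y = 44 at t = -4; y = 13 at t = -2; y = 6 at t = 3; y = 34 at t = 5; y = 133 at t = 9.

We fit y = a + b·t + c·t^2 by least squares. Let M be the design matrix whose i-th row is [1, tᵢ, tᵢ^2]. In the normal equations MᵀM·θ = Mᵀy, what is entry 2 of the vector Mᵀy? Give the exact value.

1183

Entry 2 ↔ basis t, so (Mᵀy)_{2} = Σᵢ (t)·yᵢ = (-4)·(44) + (-2)·(13) + (3)·(6) + (5)·(34) + (9)·(133) = 1183.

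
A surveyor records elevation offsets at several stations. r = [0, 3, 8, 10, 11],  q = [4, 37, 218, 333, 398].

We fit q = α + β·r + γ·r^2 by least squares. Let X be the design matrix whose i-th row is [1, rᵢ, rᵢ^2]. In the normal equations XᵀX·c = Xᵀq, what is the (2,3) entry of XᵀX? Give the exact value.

Row 2 ↔ basis r, column 3 ↔ basis r^2, so (XᵀX)_{2,3} = Σᵢ (r)·(r^2) = (0)·(0) + (3)·(9) + (8)·(64) + (10)·(100) + (11)·(121) = 2870.

2870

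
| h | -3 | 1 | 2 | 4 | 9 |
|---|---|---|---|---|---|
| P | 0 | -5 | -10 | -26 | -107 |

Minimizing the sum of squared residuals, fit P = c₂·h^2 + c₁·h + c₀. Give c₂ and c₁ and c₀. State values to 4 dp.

c₂ = -1.0003, c₁ = -2.8581, c₀ = 0.0381

With design matrix X, XᵀX = [[6915, 775, 111]; [775, 111, 13]; [111, 13, 5]] and XᵀP = [-9128, -1092, -148]ᵀ.
Solving the 3×3 system (Gaussian elimination) gives c₂ = -133814/133771, c₁ = -382328/133771, c₀ = 5102/133771.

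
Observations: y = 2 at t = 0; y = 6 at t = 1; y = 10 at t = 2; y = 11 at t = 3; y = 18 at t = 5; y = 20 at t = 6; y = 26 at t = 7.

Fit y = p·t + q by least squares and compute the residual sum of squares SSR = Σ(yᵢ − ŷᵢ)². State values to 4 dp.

SSR = 6.8253

With design matrix A, AᵀA = [[124, 24]; [24, 7]] and Aᵀy = [451, 93]ᵀ.
Δ = 124·7 − 24² = 292.
p = (451·7 − 24·93)/292 = 925/292; q = (124·93 − 24·451)/292 = 177/73.
Residuals: -31/73, 119/292, 181/146, -271/292, -77/292, -209/146, 409/292; SSR = 1993/292.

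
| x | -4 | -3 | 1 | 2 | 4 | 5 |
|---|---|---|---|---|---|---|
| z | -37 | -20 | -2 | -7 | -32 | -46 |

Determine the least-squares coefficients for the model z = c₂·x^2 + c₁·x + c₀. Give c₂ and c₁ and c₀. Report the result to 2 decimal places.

c₂ = -2.02, c₁ = 0.75, c₀ = -0.77

With design matrix M, MᵀM = [[1235, 107, 71]; [107, 71, 5]; [71, 5, 6]] and Mᵀz = [-2464, -166, -144]ᵀ.
Solving the 3×3 system (Gaussian elimination) gives c₂ = -48593/24100, c₁ = 18191/24100, c₀ = -9271/12050.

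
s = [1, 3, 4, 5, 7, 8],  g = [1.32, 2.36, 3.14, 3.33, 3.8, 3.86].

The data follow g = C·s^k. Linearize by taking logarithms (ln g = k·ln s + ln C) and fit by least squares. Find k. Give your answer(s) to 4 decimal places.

k = 0.5362

With ln gᵢ as the transformed response and ln sᵢ as the regressor:
AᵀA = [[13.8297, 8.1197]; [8.1197, 6]], rhs = [9.8721, 6.1692]ᵀ  (here Σln s = 8.1197, Σ(ln s)² = 13.8297, Σln g = 6.1692, Σln s·ln g = 9.8721).
Δ = 13.8297·6 − (8.1197)² = 17.0487; k = (9.8721·6 − 8.1197·6.1692)/17.0487 = 0.53617, ln C = (13.8297·6.1692 − 8.1197·9.8721)/17.0487 = 0.30261.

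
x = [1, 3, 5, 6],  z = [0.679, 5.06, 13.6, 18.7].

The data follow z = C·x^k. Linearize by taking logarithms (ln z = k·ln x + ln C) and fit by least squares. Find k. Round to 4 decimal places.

Taking logs, ln z = k·ln x + ln C, so regress ln z on ln x.
AᵀA = [[7.0076, 4.4998]; [4.4998, 4]], rhs = [11.2292, 6.7728]ᵀ  (here Σln x = 4.4998, Σ(ln x)² = 7.0076, Σln z = 6.7728, Σln x·ln z = 11.2292).
Δ = 7.0076·4 − (4.4998)² = 7.7823; k = (11.2292·4 − 4.4998·6.7728)/7.7823 = 1.85555, ln C = (7.0076·6.7728 − 4.4998·11.2292)/7.7823 = -0.39420.

k = 1.8555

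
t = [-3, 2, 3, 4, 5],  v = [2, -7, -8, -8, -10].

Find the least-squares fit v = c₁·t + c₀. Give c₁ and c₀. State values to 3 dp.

c₁ = -1.490, c₀ = -2.923

The normal equations are: 63·c₁ + 11·c₀ = -126;  11·c₁ + 5·c₀ = -31.
Eliminating c₀: 5·(row 1) − 11·(row 2) gives 194·c₁ = 5·(-126) − 11·(-31) = -289, so c₁ = -289/194.
Then c₀ = ((-31) − 11·(-289/194))/5 = -567/194.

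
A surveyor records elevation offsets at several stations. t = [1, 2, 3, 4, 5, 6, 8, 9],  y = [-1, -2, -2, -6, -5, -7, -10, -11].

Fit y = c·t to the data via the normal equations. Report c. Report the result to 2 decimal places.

c = -1.19

Sums needed: Σt·t = 236.
Moment sums: Σt·y = -281.
MᵀM·[c]ᵀ = Mᵀy becomes [[236]]·[c]ᵀ = [-281]ᵀ.
Hence c = -281 / 236 ≈ -1.19068.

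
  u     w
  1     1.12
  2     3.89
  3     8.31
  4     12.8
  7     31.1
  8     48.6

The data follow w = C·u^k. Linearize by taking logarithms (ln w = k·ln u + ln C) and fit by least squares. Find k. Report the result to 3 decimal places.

k = 1.760

With ln wᵢ as the transformed response and ln uᵢ as the regressor:
Σln u = 7.2034, Σ(ln u)² = 11.7199, Σln w = 13.4595, Σln u·ln w = 21.5664.
Equations: 11.7199·k + 7.2034·ln C = 21.5664;  7.2034·k + 6·ln C = 13.4595.
Slope k = (n·Σln u·ln w − Σln u·Σln w)/(n·Σ(ln u)² − (Σln u)²) = (6·21.5664 − 7.2034·13.4595)/18.4301 = 1.76040; ln C = (Σln w − k·Σln u)/n = 0.12977.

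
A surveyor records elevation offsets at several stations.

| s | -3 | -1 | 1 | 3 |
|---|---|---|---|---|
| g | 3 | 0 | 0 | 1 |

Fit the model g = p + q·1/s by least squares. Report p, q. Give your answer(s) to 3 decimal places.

p = 1.000, q = -0.300

Setting ∂/∂p … = 0 gives: 4·p + 0·q = 4;  0·p + (20/9)·q = -2/3.
Δ = 4·(20/9) − 0² = 80/9.
p = (4·(20/9) − 0·(-2/3))/(80/9) = 1; q = (4·(-2/3) − 0·4)/(80/9) = -3/10.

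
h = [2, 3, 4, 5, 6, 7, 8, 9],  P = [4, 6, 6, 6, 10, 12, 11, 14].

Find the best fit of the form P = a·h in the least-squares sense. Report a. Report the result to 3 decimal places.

a = 1.542

The normal system XᵀX·[a]ᵀ = XᵀP is [[284]]·[a]ᵀ = [438]ᵀ.
Hence a = 438 / 284 ≈ 1.54225.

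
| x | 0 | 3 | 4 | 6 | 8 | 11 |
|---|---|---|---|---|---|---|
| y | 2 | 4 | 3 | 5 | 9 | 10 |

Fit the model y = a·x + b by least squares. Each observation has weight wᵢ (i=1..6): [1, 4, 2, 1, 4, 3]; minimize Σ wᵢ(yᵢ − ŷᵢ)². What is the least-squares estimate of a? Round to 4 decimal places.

The normal equations are: 723·a + 91·b = 720;  91·a + 15·b = 95.
det = 723·15 − 91² = 2564.
a = (720·15 − 91·95)/2564 = 2155/2564; b = (723·95 − 91·720)/2564 = 3165/2564.

a = 0.8405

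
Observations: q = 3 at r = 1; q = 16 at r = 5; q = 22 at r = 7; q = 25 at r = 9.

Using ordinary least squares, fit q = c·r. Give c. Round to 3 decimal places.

Compute the Gram sums: Σr·r = 156.
For Mᵀq: Σr·q = 462.
So MᵀM·[c]ᵀ = Mᵀq: [[156]]·[c]ᵀ = [462]ᵀ.
c = 462/156 = 2.96154.

c = 2.962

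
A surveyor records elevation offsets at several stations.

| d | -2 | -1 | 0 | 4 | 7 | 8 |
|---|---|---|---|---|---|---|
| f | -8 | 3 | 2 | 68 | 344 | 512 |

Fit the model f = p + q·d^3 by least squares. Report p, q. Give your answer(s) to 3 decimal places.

p = 2.495, q = 0.996

Forming AᵀA = [[6, 910]; [910, 383954]] and Aᵀf = [921, 384549]ᵀ gives AᵀA·[p, q]ᵀ = Aᵀf.
Eliminating q: 383954·(row 1) − 910·(row 2) gives 1475624·p = 383954·921 − 910·384549 = 3682044, so p = 920511/368906.
Then q = (384549 − 910·(920511/368906))/383954 = 183648/184453.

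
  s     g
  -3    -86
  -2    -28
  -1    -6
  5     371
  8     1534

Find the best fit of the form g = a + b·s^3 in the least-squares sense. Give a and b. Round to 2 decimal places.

a = -4.07, b = 3.00

Compute the Gram sums: Σ1 = 5, Σs^3 = 601, Σs^3·s^3 = 278563.
For Mᵀg: Σg = 1785, Σs^3·g = 834335.
MᵀM·[a, b]ᵀ = Mᵀg becomes [[5, 601]; [601, 278563]]·[a, b]ᵀ = [1785, 834335]ᵀ.
Eliminating b: 278563·(row 1) − 601·(row 2) gives 1031614·a = 278563·1785 − 601·834335 = -4200380, so a = -2100190/515807.
Then b = (834335 − 601·(-2100190/515807))/278563 = 1549445/515807.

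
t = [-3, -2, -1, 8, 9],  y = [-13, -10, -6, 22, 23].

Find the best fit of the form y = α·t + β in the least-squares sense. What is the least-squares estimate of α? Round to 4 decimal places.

α = 3.0623

The normal equations are: 159·α + 11·β = 448;  11·α + 5·β = 16.
(Σt·t = 159, Σt = 11, Σ1 = 5, Σt·y = 448, Σy = 16.)
Eliminating β: 5·(row 1) − 11·(row 2) gives 674·α = 5·448 − 11·16 = 2064, so α = 1032/337.
Then β = (16 − 11·(1032/337))/5 = -1192/337.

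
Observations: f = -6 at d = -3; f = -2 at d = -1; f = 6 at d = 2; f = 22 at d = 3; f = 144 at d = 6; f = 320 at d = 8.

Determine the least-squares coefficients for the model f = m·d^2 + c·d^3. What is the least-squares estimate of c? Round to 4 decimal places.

The normal equations are: 5571·m + 40575·c = 25830;  40575·m + 310323·c = 195750.
(Σd^2·d^2 = 5571, Σd^2·d^3 = 40575, Σd^3·d^3 = 310323, Σd^2·f = 25830, Σd^3·f = 195750.)
Determinant 5571·310323 − 40575² = 82478808.
m = (25830·310323 − 40575·195750)/82478808 = 1015095/1145539; c = (5571·195750 − 40575·25830)/82478808 = 589875/1145539.

c = 0.5149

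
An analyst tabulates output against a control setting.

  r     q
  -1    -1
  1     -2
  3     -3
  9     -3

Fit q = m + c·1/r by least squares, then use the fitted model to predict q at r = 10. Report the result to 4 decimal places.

q̂ = -2.2429

Compute the Gram sums: Σ1 = 4, Σ1/r = 4/9, Σ1/r·1/r = 172/81.
And Σq = -9, Σ1/r·q = -7/3.
Normal equations: [[4, 4/9]; [4/9, 172/81]]·[m, c]ᵀ = [-9, -7/3]ᵀ.
Eliminating c: (172/81)·(row 1) − (4/9)·(row 2) gives (224/27)·m = (172/81)·(-9) − (4/9)·(-7/3) = -488/27, so m = -61/28.
Then c = ((-7/3) − (4/9)·(-61/28))/(172/81) = -9/14.
At r = 10: q̂ = (-61/28)·(1) + (-9/14)·(1/10) = -157/70.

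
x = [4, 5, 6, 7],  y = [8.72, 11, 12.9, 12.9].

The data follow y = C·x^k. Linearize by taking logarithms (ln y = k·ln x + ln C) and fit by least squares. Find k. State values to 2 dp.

k = 0.73

Linearized form: ln y = k·ln x + ln C. From the 4 transformed points,
AᵀA = [[11.5091, 6.7334]; [6.7334, 4]], rhs = [16.4195, 9.6780]ᵀ  (here Σln x = 6.7334, Σ(ln x)² = 11.5091, Σln y = 9.6780, Σln x·ln y = 16.4195).
Slope k = (n·Σln x·ln y − Σln x·Σln y)/(n·Σ(ln x)² − (Σln x)²) = (4·16.4195 − 6.7334·9.6780)/0.6976 = 0.73457; ln C = (Σln y − k·Σln x)/n = 1.18295.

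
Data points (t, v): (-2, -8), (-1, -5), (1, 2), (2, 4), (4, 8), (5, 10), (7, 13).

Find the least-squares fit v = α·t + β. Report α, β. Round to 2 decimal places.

From the data, Σt·t = 100, Σt = 16, Σ1 = 7.
For Xᵀv: Σt·v = 204, Σv = 24.
Δ = 100·7 − 16² = 444.
α = (204·7 − 16·24)/444 = 87/37; β = (100·24 − 16·204)/444 = -72/37.

α = 2.35, β = -1.95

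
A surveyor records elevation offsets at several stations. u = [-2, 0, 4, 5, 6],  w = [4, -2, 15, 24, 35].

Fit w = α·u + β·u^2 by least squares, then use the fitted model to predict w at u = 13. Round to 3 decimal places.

ŵ = 165.110

The normal system XᵀX·[α, β]ᵀ = Xᵀw is [[81, 397]; [397, 2193]]·[α, β]ᵀ = [382, 2116]ᵀ.
Eliminating β: 2193·(row 1) − 397·(row 2) gives 20024·α = 2193·382 − 397·2116 = -2326, so α = -1163/10012.
Then β = (2116 − 397·(-1163/10012))/2193 = 9871/10012.
At u = 13: ŵ = (-1163/10012)·(13) + (9871/10012)·(169) = 413270/2503.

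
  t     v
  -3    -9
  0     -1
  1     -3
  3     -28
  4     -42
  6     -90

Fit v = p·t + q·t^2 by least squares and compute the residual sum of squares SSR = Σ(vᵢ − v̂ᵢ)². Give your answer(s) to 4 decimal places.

SSR = 9.2977

Compute the Gram sums: Σt·t = 71, Σt·t^2 = 281, Σt^2·t^2 = 1715.
Right-hand side: Σt·v = -768, Σt^2·v = -4248.
XᵀX·[p, q]ᵀ = Xᵀv becomes [[71, 281]; [281, 1715]]·[p, q]ᵀ = [-768, -4248]ᵀ.
Eliminating q: 1715·(row 1) − 281·(row 2) gives 42804·p = 1715·(-768) − 281·(-4248) = -123432, so p = -10286/3567.
Then q = ((-4248) − 281·(-10286/3567))/1715 = -7150/3567.
Residuals: 463/1189, -1, 2245/1189, -1556/1189, 1910/1189, -22/41; SSR = 11055/1189.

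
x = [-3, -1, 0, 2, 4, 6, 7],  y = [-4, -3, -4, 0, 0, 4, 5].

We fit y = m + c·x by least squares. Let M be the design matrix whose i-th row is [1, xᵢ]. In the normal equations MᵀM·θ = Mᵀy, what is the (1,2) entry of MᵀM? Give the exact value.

15

Row 1 ↔ basis 1, column 2 ↔ basis x, so (MᵀM)_{1,2} = Σᵢ x = (1)·(-3) + (1)·(-1) + (1)·(0) + (1)·(2) + (1)·(4) + (1)·(6) + (1)·(7) = 15.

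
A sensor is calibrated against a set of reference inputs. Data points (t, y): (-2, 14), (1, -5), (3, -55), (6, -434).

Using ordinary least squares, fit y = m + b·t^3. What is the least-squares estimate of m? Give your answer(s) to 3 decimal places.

The normal equations are: 4·m + 236·b = -480;  236·m + 47450·b = -95346.
(Σ1 = 4, Σt^3 = 236, Σt^3·t^3 = 47450, Σy = -480, Σt^3·y = -95346.)
Eliminating b: 47450·(row 1) − 236·(row 2) gives 134104·m = 47450·(-480) − 236·(-95346) = -274344, so m = -34293/16763.
Then b = ((-95346) − 236·(-34293/16763))/47450 = -33513/16763.

m = -2.046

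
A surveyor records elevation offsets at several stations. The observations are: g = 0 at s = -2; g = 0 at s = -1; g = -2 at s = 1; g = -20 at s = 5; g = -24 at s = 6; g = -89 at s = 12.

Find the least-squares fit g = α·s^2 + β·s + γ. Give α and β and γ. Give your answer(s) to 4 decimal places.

Setting ∂/∂α … = 0 gives: 22675·α + 2061·β + 211·γ = -14182;  2061·α + 211·β + 21·γ = -1314;  211·α + 21·β + 6·γ = -135.
(Σs^2·s^2 = 22675, Σs^2·s = 2061, Σs^2 = 211, Σs·s = 211, Σs = 21, Σ1 = 6, Σs^2·g = -14182, Σs·g = -1314, Σg = -135.)
Solving the 3×3 system (Gaussian elimination) gives α = -13827/26140, β = -134931/130700, γ = -9311/32675.

α = -0.5290, β = -1.0324, γ = -0.2850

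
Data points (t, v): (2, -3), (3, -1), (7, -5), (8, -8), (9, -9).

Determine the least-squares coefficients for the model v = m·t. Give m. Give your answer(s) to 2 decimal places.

m = -0.91

Normal-equation sums: Σt·t = 207.
For Aᵀv: Σt·v = -189.
Hence m = -189 / 207 ≈ -0.913043.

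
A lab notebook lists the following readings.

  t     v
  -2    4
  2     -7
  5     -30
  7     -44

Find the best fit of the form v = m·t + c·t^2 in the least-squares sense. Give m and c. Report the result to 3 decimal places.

m = -3.221, c = -0.461

The normal equations are: 82·m + 468·c = -480;  468·m + 3058·c = -2918.
(Σt·t = 82, Σt·t^2 = 468, Σt^2·t^2 = 3058, Σt·v = -480, Σt^2·v = -2918.)
Eliminating c: 3058·(row 1) − 468·(row 2) gives 31732·m = 3058·(-480) − 468·(-2918) = -102216, so m = -25554/7933.
Then c = ((-2918) − 468·(-25554/7933))/3058 = -3659/7933.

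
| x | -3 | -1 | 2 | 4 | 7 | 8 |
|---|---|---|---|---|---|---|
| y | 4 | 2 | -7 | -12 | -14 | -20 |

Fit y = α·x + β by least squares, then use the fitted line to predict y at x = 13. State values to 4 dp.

Normal-equation sums: Σx·x = 143, Σx = 17, Σ1 = 6.
Moment sums: Σx·y = -334, Σy = -47.
Normal equations: [[143, 17]; [17, 6]]·[α, β]ᵀ = [-334, -47]ᵀ.
Determinant 143·6 − 17² = 569.
α = ((-334)·6 − 17·(-47))/569 = -1205/569; β = (143·(-47) − 17·(-334))/569 = -1043/569.
At x = 13: ŷ = (-1205/569)·(13) + (-1043/569)·(1) = -16708/569.

ŷ = -29.3638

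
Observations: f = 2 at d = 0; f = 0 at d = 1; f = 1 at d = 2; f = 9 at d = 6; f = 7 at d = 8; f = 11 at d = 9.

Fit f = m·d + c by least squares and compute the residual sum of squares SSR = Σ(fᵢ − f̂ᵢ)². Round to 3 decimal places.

SSR = 16.532

The normal equations are: 186·m + 26·c = 211;  26·m + 6·c = 30.
(Σd·d = 186, Σd = 26, Σ1 = 6, Σd·f = 211, Σf = 30.)
Determinant 186·6 − 26² = 440.
m = (211·6 − 26·30)/440 = 243/220; c = (186·30 − 26·211)/440 = 47/220.
Residuals: 393/220, -29/22, -313/220, 95/44, -41/20, 93/110; SSR = 3637/220.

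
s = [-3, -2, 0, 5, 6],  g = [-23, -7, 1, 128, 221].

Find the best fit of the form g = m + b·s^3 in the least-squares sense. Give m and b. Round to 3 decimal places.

Entries of MᵀM: Σ1 = 5, Σs^3 = 306, Σs^3·s^3 = 63074.
And Σg = 320, Σs^3·g = 64413.
Normal equations: [[5, 306]; [306, 63074]]·[m, b]ᵀ = [320, 64413]ᵀ.
det = 5·63074 − 306² = 221734.
m = (320·63074 − 306·64413)/221734 = 236651/110867; b = (5·64413 − 306·320)/221734 = 224145/221734.

m = 2.135, b = 1.011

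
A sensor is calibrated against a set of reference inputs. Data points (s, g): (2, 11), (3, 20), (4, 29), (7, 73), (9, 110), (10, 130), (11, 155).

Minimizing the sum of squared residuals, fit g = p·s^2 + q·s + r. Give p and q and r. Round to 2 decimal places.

p = 0.92, q = 3.99, r = -0.72

Entries of AᵀA: Σs^2·s^2 = 33956, Σs^2·s = 3502, Σs^2 = 380, Σs·s = 380, Σs = 46, Σ1 = 7.
Moment sums: Σs^2·g = 44930, Σs·g = 4704, Σg = 528.
Inverting the 3×3 Gram matrix, [p, q, r]ᵀ = [41840/45489, 181475/45489, -10898/15163]ᵀ.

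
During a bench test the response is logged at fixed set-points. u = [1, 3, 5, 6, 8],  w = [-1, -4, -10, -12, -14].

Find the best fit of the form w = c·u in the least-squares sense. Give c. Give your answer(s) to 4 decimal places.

c = -1.8296

Sums needed: Σu·u = 135.
For Mᵀw: Σu·w = -247.
c = (-247)/135 = -1.82963.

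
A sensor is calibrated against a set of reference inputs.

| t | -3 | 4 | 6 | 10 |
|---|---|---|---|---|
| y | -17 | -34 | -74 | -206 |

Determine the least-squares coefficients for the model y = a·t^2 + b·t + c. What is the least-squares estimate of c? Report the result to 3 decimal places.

c = 0.290

From the data, Σt^2·t^2 = 11633, Σt^2·t = 1253, Σt^2 = 161, Σt·t = 161, Σt = 17, Σ1 = 4.
For Mᵀy: Σt^2·y = -23961, Σt·y = -2589, Σy = -331.
Normal equations: [[11633, 1253, 161]; [1253, 161, 17]; [161, 17, 4]]·[a, b, c]ᵀ = [-23961, -2589, -331]ᵀ.
Inverting the 3×3 Gram matrix, [a, b, c]ᵀ = [-9058/4461, -6889/22305, 2154/7435]ᵀ.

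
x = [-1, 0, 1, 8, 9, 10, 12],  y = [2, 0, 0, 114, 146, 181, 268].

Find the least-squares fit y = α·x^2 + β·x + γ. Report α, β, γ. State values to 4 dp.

α = 2.0055, β = -1.7405, γ = -0.7553

Sums needed: Σx^2·x^2 = 41395, Σx^2·x = 3969, Σx^2 = 391, Σx·x = 391, Σx = 39, Σ1 = 7.
Moment sums: Σx^2·y = 75816, Σx·y = 7250, Σy = 711.
So MᵀM·[α, β, γ]ᵀ = Mᵀy: [[41395, 3969, 391]; [3969, 391, 39]; [391, 39, 7]]·[α, β, γ]ᵀ = [75816, 7250, 711]ᵀ.
Inverting the 3×3 Gram matrix, [α, β, γ]ᵀ = [446461/222614, -387455/222614, -84068/111307]ᵀ.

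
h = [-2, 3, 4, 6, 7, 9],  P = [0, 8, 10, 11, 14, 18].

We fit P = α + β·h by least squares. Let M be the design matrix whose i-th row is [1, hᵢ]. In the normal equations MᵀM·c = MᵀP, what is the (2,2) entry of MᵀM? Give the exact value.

195

Row 2 ↔ basis h, column 2 ↔ basis h, so (MᵀM)_{2,2} = Σᵢ (h)·(h) = (-2)·(-2) + (3)·(3) + (4)·(4) + (6)·(6) + (7)·(7) + (9)·(9) = 195.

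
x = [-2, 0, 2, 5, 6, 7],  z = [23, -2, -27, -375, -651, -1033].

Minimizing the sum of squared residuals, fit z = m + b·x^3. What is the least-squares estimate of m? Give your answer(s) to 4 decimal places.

Compute the Gram sums: Σ1 = 6, Σx^3 = 684, Σx^3·x^3 = 180058.
And Σz = -2065, Σx^3·z = -542210.
Normal equations: [[6, 684]; [684, 180058]]·[m, b]ᵀ = [-2065, -542210]ᵀ.
det = 6·180058 − 684² = 612492.
m = ((-2065)·180058 − 684·(-542210))/612492 = -474065/306246; b = (6·(-542210) − 684·(-2065))/612492 = -153400/51041.

m = -1.5480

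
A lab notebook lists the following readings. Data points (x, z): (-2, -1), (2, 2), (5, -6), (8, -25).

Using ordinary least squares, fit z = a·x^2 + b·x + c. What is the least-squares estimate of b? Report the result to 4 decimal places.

b = 0.8599

Sums needed: Σx^2·x^2 = 4753, Σx^2·x = 637, Σx^2 = 97, Σx·x = 97, Σx = 13, Σ1 = 4.
And Σx^2·z = -1746, Σx·z = -224, Σz = -30.
Solving the 3×3 system (Gaussian elimination) gives a = -3347/6204, b = 485/564, c = 92/33.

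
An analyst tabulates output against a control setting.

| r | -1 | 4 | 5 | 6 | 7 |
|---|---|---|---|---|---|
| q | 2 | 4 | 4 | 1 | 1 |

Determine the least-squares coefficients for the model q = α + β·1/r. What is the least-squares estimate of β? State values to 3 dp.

β = 0.603

With design matrix M, MᵀM = [[5, -101/420]; [-101/420, 202981/176400]] and Mᵀq = [12, 23/210]ᵀ.
Eliminating β: (202981/176400)·(row 1) − (-101/420)·(row 2) gives (62794/11025)·α = (202981/176400)·12 − (-101/420)·(23/210) = 1220209/88200, so α = 1220209/502352.
Then β = ((23/210) − (-101/420)·(1220209/502352))/(202981/176400) = 75705/125588.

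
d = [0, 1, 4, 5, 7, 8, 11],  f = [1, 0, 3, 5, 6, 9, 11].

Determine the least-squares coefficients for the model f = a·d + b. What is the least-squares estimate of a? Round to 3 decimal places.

a = 1.013

Sums needed: Σd·d = 276, Σd = 36, Σ1 = 7.
Moment sums: Σd·f = 272, Σf = 35.
Eliminating b: 7·(row 1) − 36·(row 2) gives 636·a = 7·272 − 36·35 = 644, so a = 161/159.
Then b = (35 − 36·(161/159))/7 = -11/53.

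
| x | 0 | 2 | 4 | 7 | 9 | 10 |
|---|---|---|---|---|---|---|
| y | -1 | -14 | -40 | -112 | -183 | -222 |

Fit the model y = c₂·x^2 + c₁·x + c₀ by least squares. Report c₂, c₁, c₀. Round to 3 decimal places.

c₂ = -2.061, c₁ = -1.482, c₀ = -1.555

With design matrix M, MᵀM = [[19234, 2144, 250]; [2144, 250, 32]; [250, 32, 6]] and Mᵀy = [-43207, -4839, -572]ᵀ.
Solving the 3×3 system (Gaussian elimination) gives c₂ = -130853/63492, c₁ = -47059/31746, c₀ = -32911/21164.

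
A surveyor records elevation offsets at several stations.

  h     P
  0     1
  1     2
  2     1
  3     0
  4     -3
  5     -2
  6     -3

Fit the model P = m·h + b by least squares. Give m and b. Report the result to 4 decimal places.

m = -0.8571, b = 2.0000

Normal-equation sums: Σh·h = 91, Σh = 21, Σ1 = 7.
And Σh·P = -36, ΣP = -4.
Normal equations: [[91, 21]; [21, 7]]·[m, b]ᵀ = [-36, -4]ᵀ.
det = 91·7 − 21² = 196.
m = ((-36)·7 − 21·(-4))/196 = -6/7; b = (91·(-4) − 21·(-36))/196 = 2.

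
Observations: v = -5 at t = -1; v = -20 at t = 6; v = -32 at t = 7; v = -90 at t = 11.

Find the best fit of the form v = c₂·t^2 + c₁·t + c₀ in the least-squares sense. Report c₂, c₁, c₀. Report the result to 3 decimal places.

Compute the Gram sums: Σt^2·t^2 = 18339, Σt^2·t = 1889, Σt^2 = 207, Σt·t = 207, Σt = 23, Σ1 = 4.
For Mᵀv: Σt^2·v = -13183, Σt·v = -1329, Σv = -147.
So MᵀM·[c₂, c₁, c₀]ᵀ = Mᵀv: [[18339, 1889, 207]; [1889, 207, 23]; [207, 23, 4]]·[c₂, c₁, c₀]ᵀ = [-13183, -1329, -147]ᵀ.
Inverting the 3×3 Gram matrix, [c₂, c₁, c₀]ᵀ = [-6059/6296, 206615/81848, -59879/40924]ᵀ.

c₂ = -0.962, c₁ = 2.524, c₀ = -1.463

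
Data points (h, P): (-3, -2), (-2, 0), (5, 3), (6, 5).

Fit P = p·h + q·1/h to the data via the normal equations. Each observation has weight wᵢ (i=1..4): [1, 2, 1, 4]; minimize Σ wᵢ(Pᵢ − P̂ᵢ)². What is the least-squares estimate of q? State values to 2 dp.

q = -3.50

Compute the Gram sums: Σwᵢ·h·h = 186, Σwᵢ·h·1/h = 8, Σwᵢ·1/h·1/h = 343/450.
For XᵀWP: Σwᵢ·h·P = 141, Σwᵢ·1/h·P = 23/5.
Eliminating q: (343/450)·(row 1) − 8·(row 2) gives (5833/75)·p = (343/450)·141 − 8·(23/5) = 10601/150, so p = 10601/11666.
Then q = ((23/5) − 8·(10601/11666))/(343/450) = -20430/5833.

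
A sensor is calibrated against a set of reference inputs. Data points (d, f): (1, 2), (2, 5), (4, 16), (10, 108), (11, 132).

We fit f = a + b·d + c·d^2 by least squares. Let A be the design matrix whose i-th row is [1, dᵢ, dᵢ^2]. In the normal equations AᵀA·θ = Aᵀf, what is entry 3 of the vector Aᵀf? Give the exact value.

27050

Entry 3 ↔ basis d^2, so (Aᵀf)_{3} = Σᵢ (d^2)·fᵢ = (1)·(2) + (4)·(5) + (16)·(16) + (100)·(108) + (121)·(132) = 27050.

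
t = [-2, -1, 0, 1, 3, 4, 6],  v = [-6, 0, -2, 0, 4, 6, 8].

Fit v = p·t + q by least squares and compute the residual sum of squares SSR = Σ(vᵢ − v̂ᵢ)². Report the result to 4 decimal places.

XᵀX·[p, q]ᵀ = Xᵀv reads: 67·p + 11·q = 96;  11·p + 7·q = 10.
(Σt·t = 67, Σt = 11, Σ1 = 7, Σt·v = 96, Σv = 10.)
Eliminating q: 7·(row 1) − 11·(row 2) gives 348·p = 7·96 − 11·10 = 562, so p = 281/174.
Then q = (10 − 11·(281/174))/7 = -193/174.
Residuals: -289/174, 79/29, -155/174, -44/87, 23/87, 113/174, -101/174; SSR = 1049/87.

SSR = 12.0575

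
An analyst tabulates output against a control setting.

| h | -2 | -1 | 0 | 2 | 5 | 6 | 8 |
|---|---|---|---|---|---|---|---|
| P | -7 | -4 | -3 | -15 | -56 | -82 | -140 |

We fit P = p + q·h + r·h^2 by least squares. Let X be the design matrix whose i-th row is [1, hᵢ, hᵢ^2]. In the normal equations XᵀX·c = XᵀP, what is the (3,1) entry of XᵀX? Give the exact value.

Row 3 ↔ basis h^2, column 1 ↔ basis 1, so (XᵀX)_{3,1} = Σᵢ h^2 = (4)·(1) + (1)·(1) + (0)·(1) + (4)·(1) + (25)·(1) + (36)·(1) + (64)·(1) = 134.

134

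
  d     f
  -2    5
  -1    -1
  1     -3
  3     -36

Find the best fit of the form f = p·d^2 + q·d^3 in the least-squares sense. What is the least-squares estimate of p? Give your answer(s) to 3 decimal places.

Entries of XᵀX: Σd^2·d^2 = 99, Σd^2·d^3 = 211, Σd^3·d^3 = 795.
Right-hand side: Σd^2·f = -308, Σd^3·f = -1014.
Δ = 99·795 − 211² = 34184.
p = ((-308)·795 − 211·(-1014))/34184 = -15453/17092; q = (99·(-1014) − 211·(-308))/34184 = -17699/17092.

p = -0.904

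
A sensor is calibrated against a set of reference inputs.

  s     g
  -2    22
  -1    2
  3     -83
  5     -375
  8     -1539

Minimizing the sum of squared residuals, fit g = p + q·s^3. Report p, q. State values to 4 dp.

Normal-equation sums: Σ1 = 5, Σs^3 = 655, Σs^3·s^3 = 278563.
For Mᵀg: Σg = -1973, Σs^3·g = -837262.
So MᵀM·[p, q]ᵀ = Mᵀg: [[5, 655]; [655, 278563]]·[p, q]ᵀ = [-1973, -837262]ᵀ.
Δ = 5·278563 − 655² = 963790.
p = ((-1973)·278563 − 655·(-837262))/963790 = -1198189/963790; q = (5·(-837262) − 655·(-1973))/963790 = -578799/192758.

p = -1.2432, q = -3.0027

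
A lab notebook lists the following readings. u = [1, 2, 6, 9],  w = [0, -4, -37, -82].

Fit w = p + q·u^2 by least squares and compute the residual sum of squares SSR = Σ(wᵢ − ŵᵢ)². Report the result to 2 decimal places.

Forming AᵀA = [[4, 122]; [122, 7874]] and Aᵀw = [-123, -7990]ᵀ gives AᵀA·[p, q]ᵀ = Aᵀw.
Δ = 4·7874 − 122² = 16612.
p = ((-123)·7874 − 122·(-7990))/16612 = 3139/8306; q = (4·(-7990) − 122·(-123))/16612 = -8477/8306.
Residuals: 2669/4153, -2455/8306, -5289/8306, 1203/4153; SSR = 8221/8306.

SSR = 0.99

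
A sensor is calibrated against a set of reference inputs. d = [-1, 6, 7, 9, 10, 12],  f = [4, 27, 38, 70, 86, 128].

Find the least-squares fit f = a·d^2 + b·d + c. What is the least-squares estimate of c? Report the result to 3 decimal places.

c = 0.990

MᵀM·[a, b, c]ᵀ = Mᵀf reads: 40995·a + 4015·b + 411·c = 35540;  4015·a + 411·b + 43·c = 3450;  411·a + 43·b + 6·c = 353.
Row-reducing yields a = 184017/176704, b = -332665/176704, c = 43755/44176.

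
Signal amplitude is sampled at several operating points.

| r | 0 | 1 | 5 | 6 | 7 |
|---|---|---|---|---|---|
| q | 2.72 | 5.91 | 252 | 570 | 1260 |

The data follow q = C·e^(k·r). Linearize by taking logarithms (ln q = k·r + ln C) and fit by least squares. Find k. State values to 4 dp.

With ln qᵢ as the transformed response and rᵢ as the regressor:
AᵀA = [[111.0000, 19.0000]; [19.0000, 5]], rhs = [117.4697, 21.7912]ᵀ  (here Σr = 19.0000, Σ(r)² = 111.0000, Σln q = 21.7912, Σr·ln q = 117.4697).
Slope k = (n·Σr·ln q − Σr·Σln q)/(n·Σ(r)² − (Σr)²) = (5·117.4697 − 19.0000·21.7912)/194.0000 = 0.89338; ln C = (Σln q − k·Σr)/n = 0.96340.

k = 0.8934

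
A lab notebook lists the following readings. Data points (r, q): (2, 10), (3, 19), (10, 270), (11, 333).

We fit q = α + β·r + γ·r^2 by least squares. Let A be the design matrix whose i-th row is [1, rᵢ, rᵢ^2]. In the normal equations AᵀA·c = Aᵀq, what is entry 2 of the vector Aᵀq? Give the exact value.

6440

Entry 2 ↔ basis r, so (Aᵀq)_{2} = Σᵢ (r)·qᵢ = (2)·(10) + (3)·(19) + (10)·(270) + (11)·(333) = 6440.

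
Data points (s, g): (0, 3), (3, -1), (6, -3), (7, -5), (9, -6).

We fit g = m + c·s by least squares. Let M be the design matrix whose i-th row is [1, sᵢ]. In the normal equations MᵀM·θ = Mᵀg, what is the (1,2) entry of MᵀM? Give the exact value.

Row 1 ↔ basis 1, column 2 ↔ basis s, so (MᵀM)_{1,2} = Σᵢ s = (1)·(0) + (1)·(3) + (1)·(6) + (1)·(7) + (1)·(9) = 25.

25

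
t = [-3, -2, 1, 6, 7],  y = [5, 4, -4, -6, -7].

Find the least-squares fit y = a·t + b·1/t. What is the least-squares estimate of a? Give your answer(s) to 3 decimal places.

a = -0.956

Setting ∂/∂a … = 0 gives: 99·a + 5·b = -112;  5·a + (1243/882)·b = -29/3.
(Σt·t = 99, Σt·1/t = 5, Σ1/t·1/t = 1243/882, Σt·y = -112, Σ1/t·y = -29/3.)
Determinant 99·(1243/882) − 5² = 11223/98.
a = ((-112)·(1243/882) − 5·(-29/3))/(11223/98) = -96586/101007; b = (99·(-29/3) − 5·(-112))/(11223/98) = -38906/11223.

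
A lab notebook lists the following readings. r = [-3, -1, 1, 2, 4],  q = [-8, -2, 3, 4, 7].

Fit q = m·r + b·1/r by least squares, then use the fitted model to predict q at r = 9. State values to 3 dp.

MᵀM·[m, b]ᵀ = Mᵀq reads: 31·m + 5·b = 65;  5·m + (349/144)·b = 137/12.
(Σr·r = 31, Σr·1/r = 5, Σ1/r·1/r = 349/144, Σr·q = 65, Σ1/r·q = 137/12.)
Δ = 31·(349/144) − 5² = 7219/144.
m = (65·(349/144) − 5·(137/12))/(7219/144) = 14465/7219; b = (31·(137/12) − 5·65)/(7219/144) = 4164/7219.
At r = 9: q̂ = (14465/7219)·(9) + (4164/7219)·(1/9) = 391943/21657.

q̂ = 18.098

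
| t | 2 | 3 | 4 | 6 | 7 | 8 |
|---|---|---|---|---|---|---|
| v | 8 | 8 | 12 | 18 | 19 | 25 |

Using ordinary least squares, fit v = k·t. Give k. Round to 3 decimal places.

Compute the Gram sums: Σt·t = 178.
Moment sums: Σt·v = 529.
AᵀA·[k]ᵀ = Aᵀv becomes [[178]]·[k]ᵀ = [529]ᵀ.
Hence k = 529 / 178 ≈ 2.97191.

k = 2.972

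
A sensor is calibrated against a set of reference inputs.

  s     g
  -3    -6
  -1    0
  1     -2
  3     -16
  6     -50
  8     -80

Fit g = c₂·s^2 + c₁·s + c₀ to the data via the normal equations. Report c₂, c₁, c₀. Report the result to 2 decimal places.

From the data, Σs^2·s^2 = 5556, Σs^2·s = 728, Σs^2 = 120, Σs·s = 120, Σs = 14, Σ1 = 6.
Right-hand side: Σs^2·g = -7120, Σs·g = -972, Σg = -154.
So AᵀA·[c₂, c₁, c₀]ᵀ = Aᵀg: [[5556, 728, 120]; [728, 120, 14]; [120, 14, 6]]·[c₂, c₁, c₀]ᵀ = [-7120, -972, -154]ᵀ.
Solving the 3×3 system (Gaussian elimination) gives c₂ = -9794/9365, c₁ = -15457/9365, c₀ = -8422/9365.

c₂ = -1.05, c₁ = -1.65, c₀ = -0.90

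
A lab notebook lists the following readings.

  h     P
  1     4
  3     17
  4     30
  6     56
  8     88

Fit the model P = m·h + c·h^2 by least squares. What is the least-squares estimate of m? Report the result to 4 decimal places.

m = 3.3935

With design matrix M, MᵀM = [[126, 820]; [820, 5730]] and MᵀP = [1215, 8285]ᵀ.
Δ = 126·5730 − 820² = 49580.
m = (1215·5730 − 820·8285)/49580 = 16825/4958; c = (126·8285 − 820·1215)/49580 = 4761/4958.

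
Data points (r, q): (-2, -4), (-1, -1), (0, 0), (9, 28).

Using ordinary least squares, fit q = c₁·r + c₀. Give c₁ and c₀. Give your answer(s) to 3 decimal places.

c₁ = 2.942, c₀ = 1.338

Normal-equation sums: Σr·r = 86, Σr = 6, Σ1 = 4.
And Σr·q = 261, Σq = 23.
Normal equations: [[86, 6]; [6, 4]]·[c₁, c₀]ᵀ = [261, 23]ᵀ.
Determinant 86·4 − 6² = 308.
c₁ = (261·4 − 6·23)/308 = 453/154; c₀ = (86·23 − 6·261)/308 = 103/77.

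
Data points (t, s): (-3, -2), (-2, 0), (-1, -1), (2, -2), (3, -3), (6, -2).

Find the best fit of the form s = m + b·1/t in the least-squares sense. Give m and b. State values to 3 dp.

Normal-equation sums: Σ1 = 6, Σ1/t = -5/6, Σ1/t·1/t = 7/4.
For Aᵀs: Σs = -10, Σ1/t·s = -2/3.
So AᵀA·[m, b]ᵀ = Aᵀs: [[6, -5/6]; [-5/6, 7/4]]·[m, b]ᵀ = [-10, -2/3]ᵀ.
Eliminating b: (7/4)·(row 1) − (-5/6)·(row 2) gives (353/36)·m = (7/4)·(-10) − (-5/6)·(-2/3) = -325/18, so m = -650/353.
Then b = ((-2/3) − (-5/6)·(-650/353))/(7/4) = -444/353.

m = -1.841, b = -1.258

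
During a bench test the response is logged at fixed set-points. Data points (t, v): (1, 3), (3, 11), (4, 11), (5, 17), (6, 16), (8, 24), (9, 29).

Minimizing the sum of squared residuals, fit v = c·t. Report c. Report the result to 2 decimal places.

c = 3.08

The normal equations are: 232·c = 714.
(Σt·t = 232, Σt·v = 714.)
Hence c = 714 / 232 ≈ 3.07759.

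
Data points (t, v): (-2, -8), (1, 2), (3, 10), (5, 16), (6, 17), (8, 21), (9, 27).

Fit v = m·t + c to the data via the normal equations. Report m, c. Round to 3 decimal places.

Forming XᵀX = [[220, 30]; [30, 7]] and Xᵀv = [641, 85]ᵀ gives XᵀX·[m, c]ᵀ = Xᵀv.
Δ = 220·7 − 30² = 640.
m = (641·7 − 30·85)/640 = 1937/640; c = (220·85 − 30·641)/640 = -53/64.

m = 3.027, c = -0.828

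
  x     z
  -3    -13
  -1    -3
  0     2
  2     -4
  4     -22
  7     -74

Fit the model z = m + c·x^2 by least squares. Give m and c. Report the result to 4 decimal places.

Normal-equation sums: Σ1 = 6, Σx^2 = 79, Σx^2·x^2 = 2755.
Moment sums: Σz = -114, Σx^2·z = -4114.
So AᵀA·[m, c]ᵀ = Aᵀz: [[6, 79]; [79, 2755]]·[m, c]ᵀ = [-114, -4114]ᵀ.
Determinant 6·2755 − 79² = 10289.
m = ((-114)·2755 − 79·(-4114))/10289 = 10936/10289; c = (6·(-4114) − 79·(-114))/10289 = -15678/10289.

m = 1.0629, c = -1.5238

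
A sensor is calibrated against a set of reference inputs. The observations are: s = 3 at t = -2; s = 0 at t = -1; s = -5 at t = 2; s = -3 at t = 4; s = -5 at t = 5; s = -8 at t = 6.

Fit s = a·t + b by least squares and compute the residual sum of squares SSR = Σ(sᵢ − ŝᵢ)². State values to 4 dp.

The normal equations are: 86·a + 14·b = -101;  14·a + 6·b = -18.
(Σt·t = 86, Σt = 14, Σ1 = 6, Σt·s = -101, Σs = -18.)
det = 86·6 − 14² = 320.
a = ((-101)·6 − 14·(-18))/320 = -177/160; b = (86·(-18) − 14·(-101))/320 = -67/160.
Residuals: 193/160, -11/16, -379/160, 59/32, 19/20, -151/160; SSR = 2037/160.

SSR = 12.7313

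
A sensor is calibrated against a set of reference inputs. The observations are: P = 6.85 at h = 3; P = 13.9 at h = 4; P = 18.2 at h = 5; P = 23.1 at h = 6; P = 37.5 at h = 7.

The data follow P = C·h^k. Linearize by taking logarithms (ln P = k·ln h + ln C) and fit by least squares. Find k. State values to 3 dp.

k = 1.861

Linearized form: ln P = k·ln h + ln C. From the 5 transformed points,
Over the data: Σln h = 7.8320, Σ(ln h)² = 12.7160, Σln P = 14.2217, Σln h·ln P = 23.1107.
Normal system: [[12.7160, 7.8320]; [7.8320, 5]]·[k, ln C]ᵀ = [23.1107, 14.2217]ᵀ.
Slope k = (n·Σln h·ln P − Σln h·Σln P)/(n·Σ(ln h)² − (Σln h)²) = (5·23.1107 − 7.8320·14.2217)/2.2397 = 1.86131; ln C = (Σln P − k·Σln h)/n = -0.07122.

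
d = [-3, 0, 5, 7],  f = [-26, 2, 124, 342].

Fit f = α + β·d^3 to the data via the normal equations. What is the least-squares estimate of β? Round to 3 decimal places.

β = 0.993

XᵀX·[α, β]ᵀ = Xᵀf reads: 4·α + 441·β = 442;  441·α + 134003·β = 133508.
Eliminating β: 134003·(row 1) − 441·(row 2) gives 341531·α = 134003·442 − 441·133508 = 352298, so α = 352298/341531.
Then β = (133508 − 441·(352298/341531))/134003 = 339110/341531.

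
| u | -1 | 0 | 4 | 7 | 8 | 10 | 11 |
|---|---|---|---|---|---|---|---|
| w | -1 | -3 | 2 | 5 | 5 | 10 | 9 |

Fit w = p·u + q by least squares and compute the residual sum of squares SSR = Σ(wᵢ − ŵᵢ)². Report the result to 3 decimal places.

With design matrix A, AᵀA = [[351, 39]; [39, 7]] and Aᵀw = [283, 27]ᵀ.
Δ = 351·7 − 39² = 936.
p = (283·7 − 39·27)/936 = 116/117; q = (351·27 − 39·283)/936 = -5/3.
Residuals: 194/117, -4/3, -35/117, -32/117, -148/117, 205/117, -28/117; SSR = 1102/117.

SSR = 9.419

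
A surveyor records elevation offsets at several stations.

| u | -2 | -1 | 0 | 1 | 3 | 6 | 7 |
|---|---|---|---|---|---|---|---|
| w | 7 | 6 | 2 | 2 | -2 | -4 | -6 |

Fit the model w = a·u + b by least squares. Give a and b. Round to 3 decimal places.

Setting ∂/∂a … = 0 gives: 100·a + 14·b = -90;  14·a + 7·b = 5.
Δ = 100·7 − 14² = 504.
a = ((-90)·7 − 14·5)/504 = -25/18; b = (100·5 − 14·(-90))/504 = 220/63.

a = -1.389, b = 3.492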